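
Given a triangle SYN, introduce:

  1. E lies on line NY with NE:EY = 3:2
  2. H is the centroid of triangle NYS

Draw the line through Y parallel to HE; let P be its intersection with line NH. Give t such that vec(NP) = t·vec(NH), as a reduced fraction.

t = 5/3

Assign S = (0, 0), Y = (1, 0), N = (0, 1) — the answer is frame-independent, so this choice is without loss of generality.
1. E lies on line NY with NE:EY = 3:2 ⇒ E = (3/5, 2/5)
2. H is the centroid of triangle NYS ⇒ H = (1/3, 1/3)
through Y parallel to HE: direction (4/15, 1/15); meets NH at P = (5/9, -1/9)
P = N + t·(H−N) with t = 5/3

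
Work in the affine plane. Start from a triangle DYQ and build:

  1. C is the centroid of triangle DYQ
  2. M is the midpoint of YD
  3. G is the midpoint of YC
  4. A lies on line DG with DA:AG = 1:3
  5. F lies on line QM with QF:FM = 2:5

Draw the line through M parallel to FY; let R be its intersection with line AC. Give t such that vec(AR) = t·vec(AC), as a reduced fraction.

Choose coordinates D = (0, 0), Y = (1, 0), Q = (0, 1).
1. C is the centroid of triangle DYQ ⇒ C = (1/3, 1/3)
2. M is the midpoint of YD ⇒ M = (1/2, 0)
3. G is the midpoint of YC ⇒ G = (2/3, 1/6)
4. A lies on line DG with DA:AG = 1:3 ⇒ A = (1/6, 1/24)
5. F lies on line QM with QF:FM = 2:5 ⇒ F = (1/7, 5/7)
through M parallel to FY: direction (6/7, -5/7); meets AC at R = (8/31, 25/124)
R = A + t·(C−A) with t = 17/31

t = 17/31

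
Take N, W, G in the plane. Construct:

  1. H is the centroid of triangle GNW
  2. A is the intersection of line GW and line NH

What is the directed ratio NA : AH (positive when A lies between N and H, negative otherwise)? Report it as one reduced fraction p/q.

NA:AH = -3

Set N = (0, 0), W = (1, 0), G = (0, 1); any affine frame gives the same invariant.
1. H is the centroid of triangle GNW ⇒ H = (1/3, 1/3)
2. A is the intersection of line GW and line NH ⇒ A = (1/2, 1/2)
A = N + t·(H−N) with t = 3/2, so NA:AH = t:(1−t) = 3/2:-1/2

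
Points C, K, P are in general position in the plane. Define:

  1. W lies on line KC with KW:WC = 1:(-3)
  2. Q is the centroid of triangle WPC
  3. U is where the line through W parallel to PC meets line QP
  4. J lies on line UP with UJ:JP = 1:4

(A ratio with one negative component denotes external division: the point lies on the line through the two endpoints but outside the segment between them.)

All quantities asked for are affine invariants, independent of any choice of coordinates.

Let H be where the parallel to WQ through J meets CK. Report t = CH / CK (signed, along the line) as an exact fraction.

Choose coordinates C = (0, 0), K = (1, 0), P = (0, 1).
1. W lies on line KC with KW:WC = 1:(-3) ⇒ W = (3/2, 0)
2. Q is the centroid of triangle WPC ⇒ Q = (1/2, 1/3)
3. U is where the line through W parallel to PC meets line QP ⇒ U = (3/2, -1)
4. J lies on line UP with UJ:JP = 1:4 ⇒ J = (6/5, -3/5)
through J parallel to WQ: direction (-1, 1/3); meets CK at H = (-3/5, 0)
H = C + t·(K−C) with t = -3/5

t = -3/5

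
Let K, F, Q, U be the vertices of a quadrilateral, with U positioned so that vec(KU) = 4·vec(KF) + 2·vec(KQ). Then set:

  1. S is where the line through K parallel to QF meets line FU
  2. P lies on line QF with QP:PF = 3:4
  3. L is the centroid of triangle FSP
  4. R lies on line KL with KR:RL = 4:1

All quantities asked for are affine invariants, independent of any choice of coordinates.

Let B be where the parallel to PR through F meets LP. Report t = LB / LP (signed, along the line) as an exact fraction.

Work in coordinates with K = (0, 0), F = (1, 0), Q = (0, 1), U = (4, 2).
1. S is where the line through K parallel to QF meets line FU ⇒ S = (2/5, -2/5)
2. P lies on line QF with QP:PF = 3:4 ⇒ P = (3/7, 4/7)
3. L is the centroid of triangle FSP ⇒ L = (64/105, 2/35)
4. R lies on line KL with KR:RL = 4:1 ⇒ R = (256/525, 8/175)
through F parallel to PR: direction (31/525, -92/175); meets LP at B = (419/357, -184/119)
B = L + t·(P−L) with t = -53/17

t = -53/17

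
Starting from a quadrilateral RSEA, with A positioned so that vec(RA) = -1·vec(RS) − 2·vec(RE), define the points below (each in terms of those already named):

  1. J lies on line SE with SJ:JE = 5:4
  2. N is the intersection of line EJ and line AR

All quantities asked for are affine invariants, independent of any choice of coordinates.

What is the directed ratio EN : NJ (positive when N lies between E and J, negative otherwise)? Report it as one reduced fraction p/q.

Choose coordinates R = (0, 0), S = (1, 0), E = (0, 1), A = (-1, -2).
1. J lies on line SE with SJ:JE = 5:4 ⇒ J = (4/9, 5/9)
2. N is the intersection of line EJ and line AR ⇒ N = (1/3, 2/3)
N = E + t·(J−E) with t = 3/4, so EN:NJ = t:(1−t) = 3/4:1/4

EN:NJ = 3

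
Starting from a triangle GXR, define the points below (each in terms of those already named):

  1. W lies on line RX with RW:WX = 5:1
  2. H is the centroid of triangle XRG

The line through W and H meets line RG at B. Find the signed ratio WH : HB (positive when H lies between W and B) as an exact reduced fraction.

Assign G = (0, 0), X = (1, 0), R = (0, 1) — the answer is frame-independent, so this choice is without loss of generality.
1. W lies on line RX with RW:WX = 5:1 ⇒ W = (5/6, 1/6)
2. H is the centroid of triangle XRG ⇒ H = (1/3, 1/3)
line WH meets RG at B = (0, 4/9)
H = W + t·(B−W) with t = 3/5, so WH:HB = 3/5:2/5

WH:HB = 3/2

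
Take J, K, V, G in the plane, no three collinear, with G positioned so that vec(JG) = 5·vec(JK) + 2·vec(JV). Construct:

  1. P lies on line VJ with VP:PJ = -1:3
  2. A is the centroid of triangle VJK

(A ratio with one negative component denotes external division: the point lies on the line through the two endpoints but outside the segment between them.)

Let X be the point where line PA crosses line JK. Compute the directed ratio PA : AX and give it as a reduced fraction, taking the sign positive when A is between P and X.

PA:AX = 7/2

Choose coordinates J = (0, 0), K = (1, 0), V = (0, 1), G = (5, 2).
1. P lies on line VJ with VP:PJ = -1:3 ⇒ P = (0, 3/2)
2. A is the centroid of triangle VJK ⇒ A = (1/3, 1/3)
line PA meets JK at X = (3/7, 0)
A = P + t·(X−P) with t = 7/9, so PA:AX = 7/9:2/9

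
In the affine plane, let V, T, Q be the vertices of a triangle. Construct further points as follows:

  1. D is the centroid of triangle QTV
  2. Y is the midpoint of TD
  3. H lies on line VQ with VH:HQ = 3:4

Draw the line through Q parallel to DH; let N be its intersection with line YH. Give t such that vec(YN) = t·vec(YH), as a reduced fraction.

Choose coordinates V = (0, 0), T = (1, 0), Q = (0, 1).
1. D is the centroid of triangle QTV ⇒ D = (1/3, 1/3)
2. Y is the midpoint of TD ⇒ Y = (2/3, 1/6)
3. H lies on line VQ with VH:HQ = 3:4 ⇒ H = (0, 3/7)
through Q parallel to DH: direction (-1/3, 2/21); meets YH at N = (-16/3, 53/21)
N = Y + t·(H−Y) with t = 9

t = 9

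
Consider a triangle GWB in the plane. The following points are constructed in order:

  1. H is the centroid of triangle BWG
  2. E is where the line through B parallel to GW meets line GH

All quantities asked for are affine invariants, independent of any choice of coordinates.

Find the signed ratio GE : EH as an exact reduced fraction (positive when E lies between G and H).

Work in coordinates with G = (0, 0), W = (1, 0), B = (0, 1).
1. H is the centroid of triangle BWG ⇒ H = (1/3, 1/3)
2. E is where the line through B parallel to GW meets line GH ⇒ E = (1, 1)
E = G + t·(H−G) with t = 3, so GE:EH = t:(1−t) = 3:-2

GE:EH = -3/2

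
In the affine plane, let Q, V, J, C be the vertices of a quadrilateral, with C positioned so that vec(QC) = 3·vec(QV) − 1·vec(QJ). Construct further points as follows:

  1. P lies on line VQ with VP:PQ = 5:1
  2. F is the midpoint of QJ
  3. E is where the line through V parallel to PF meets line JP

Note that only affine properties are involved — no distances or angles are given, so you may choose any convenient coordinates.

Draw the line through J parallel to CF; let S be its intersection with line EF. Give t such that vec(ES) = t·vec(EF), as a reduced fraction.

Work in coordinates with Q = (0, 0), V = (1, 0), J = (0, 1), C = (3, -1).
1. P lies on line VQ with VP:PQ = 5:1 ⇒ P = (1/6, 0)
2. F is the midpoint of QJ ⇒ F = (0, 1/2)
3. E is where the line through V parallel to PF meets line JP ⇒ E = (-2/3, 5)
through J parallel to CF: direction (-3, 3/2); meets EF at S = (-2/25, 26/25)
S = E + t·(F−E) with t = 22/25

t = 22/25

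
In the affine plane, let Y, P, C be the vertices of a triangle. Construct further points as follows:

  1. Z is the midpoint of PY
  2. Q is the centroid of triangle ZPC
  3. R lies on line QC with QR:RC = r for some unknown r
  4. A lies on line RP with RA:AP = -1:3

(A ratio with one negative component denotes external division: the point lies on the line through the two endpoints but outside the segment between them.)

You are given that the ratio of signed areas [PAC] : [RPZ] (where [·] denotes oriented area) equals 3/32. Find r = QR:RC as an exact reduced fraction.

Set Y = (0, 0), P = (1, 0), C = (0, 1); any affine frame gives the same invariant.
1. Z is the midpoint of PY ⇒ Z = (1/2, 0)
2. Q is the centroid of triangle ZPC ⇒ Q = (1/2, 1/3)
3. With QR:RC = r, write λ = r/(r+1) so R = Q + λ·(C−Q); R is affine-linear in λ
4. A lies on line RP with RA:AP = -1:3 ⇒ A is an affine combination of earlier points and hence also affine-linear in λ
Every point depending on R is an affine combination of R and λ-independent points, so each such coordinate is linear in λ; the λ² term in each signed area is a multiple of (C−Q)×(C−Q) = 0, so 2·[PAC] and 2·[RPZ] are each linear in λ. Evaluating at λ=0 and λ=1:
  2·[PAC] = 1/4·λ − 1/4,   2·[RPZ] = -1/3·λ − 1/6
So [PAC]:[RPZ] = (1/4·λ − 1/4) / (-1/3·λ − 1/6). Setting this equal to 3/32:
  1/4·λ − 1/4 = 3/32·(-1/3·λ − 1/6)  ⇒  λ = 5/6
Then r = λ/(1−λ) = (5/6)/(1/6) = 5. Check: with r = 5, R = (1/12, 8/9) and [PAC]:[RPZ] = 3/32 as required.

r = 5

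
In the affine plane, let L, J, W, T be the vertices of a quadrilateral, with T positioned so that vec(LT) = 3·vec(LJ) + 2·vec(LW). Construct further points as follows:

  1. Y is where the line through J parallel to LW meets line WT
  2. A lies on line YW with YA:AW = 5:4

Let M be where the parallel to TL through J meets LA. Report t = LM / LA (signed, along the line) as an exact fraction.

t = -18/23

Work in coordinates with L = (0, 0), J = (1, 0), W = (0, 1), T = (3, 2).
1. Y is where the line through J parallel to LW meets line WT ⇒ Y = (1, 4/3)
2. A lies on line YW with YA:AW = 5:4 ⇒ A = (4/9, 31/27)
through J parallel to TL: direction (-3, -2); meets LA at M = (-8/23, -62/69)
M = L + t·(A−L) with t = -18/23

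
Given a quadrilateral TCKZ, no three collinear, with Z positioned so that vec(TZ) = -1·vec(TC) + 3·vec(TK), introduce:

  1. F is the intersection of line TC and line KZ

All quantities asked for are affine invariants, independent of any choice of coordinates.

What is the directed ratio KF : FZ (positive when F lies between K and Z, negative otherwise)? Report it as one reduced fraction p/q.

Choose coordinates T = (0, 0), C = (1, 0), K = (0, 1), Z = (-1, 3).
1. F is the intersection of line TC and line KZ ⇒ F = (1/2, 0)
F = K + t·(Z−K) with t = -1/2, so KF:FZ = t:(1−t) = -1/2:3/2

KF:FZ = -1/3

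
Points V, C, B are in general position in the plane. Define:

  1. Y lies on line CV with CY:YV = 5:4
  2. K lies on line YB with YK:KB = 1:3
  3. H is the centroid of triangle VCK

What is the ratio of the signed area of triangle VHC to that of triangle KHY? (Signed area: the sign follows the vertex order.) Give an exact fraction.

Assign V = (0, 0), C = (1, 0), B = (0, 1) — the answer is frame-independent, so this choice is without loss of generality.
1. Y lies on line CV with CY:YV = 5:4 ⇒ Y = (4/9, 0)
2. K lies on line YB with YK:KB = 1:3 ⇒ K = (1/3, 1/4)
3. H is the centroid of triangle VCK ⇒ H = (4/9, 1/12)
2·[VHC] = -1/12, 2·[KHY] = -1/108
[VHC]:[KHY] = -1/12:-1/108 = 9

[VHC]:[KHY] = 9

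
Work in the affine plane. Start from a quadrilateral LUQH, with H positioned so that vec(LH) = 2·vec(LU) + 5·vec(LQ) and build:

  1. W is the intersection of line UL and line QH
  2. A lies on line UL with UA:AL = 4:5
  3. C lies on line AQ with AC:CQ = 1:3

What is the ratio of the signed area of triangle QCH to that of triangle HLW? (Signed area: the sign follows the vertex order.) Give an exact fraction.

Assign L = (0, 0), U = (1, 0), Q = (0, 1), H = (2, 5) — the answer is frame-independent, so this choice is without loss of generality.
1. W is the intersection of line UL and line QH ⇒ W = (-1/2, 0)
2. A lies on line UL with UA:AL = 4:5 ⇒ A = (5/9, 0)
3. C lies on line AQ with AC:CQ = 1:3 ⇒ C = (5/12, 1/4)
2·[QCH] = 19/6, 2·[HLW] = -5/2
[QCH]:[HLW] = 19/6:-5/2 = -19/15

[QCH]:[HLW] = -19/15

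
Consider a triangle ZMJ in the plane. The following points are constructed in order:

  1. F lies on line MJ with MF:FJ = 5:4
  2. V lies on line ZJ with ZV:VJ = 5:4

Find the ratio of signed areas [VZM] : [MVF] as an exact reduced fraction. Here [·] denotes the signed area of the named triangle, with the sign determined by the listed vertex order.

Assign Z = (0, 0), M = (1, 0), J = (0, 1) — the answer is frame-independent, so this choice is without loss of generality.
1. F lies on line MJ with MF:FJ = 5:4 ⇒ F = (4/9, 5/9)
2. V lies on line ZJ with ZV:VJ = 5:4 ⇒ V = (0, 5/9)
2·[VZM] = 5/9, 2·[MVF] = -20/81
[VZM]:[MVF] = 5/9:-20/81 = -9/4

[VZM]:[MVF] = -9/4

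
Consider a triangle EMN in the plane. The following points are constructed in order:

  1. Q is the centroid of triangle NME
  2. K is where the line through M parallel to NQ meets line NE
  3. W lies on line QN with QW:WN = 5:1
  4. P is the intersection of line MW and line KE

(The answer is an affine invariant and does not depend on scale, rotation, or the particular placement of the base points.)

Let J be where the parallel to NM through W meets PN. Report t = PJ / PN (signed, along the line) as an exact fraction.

t = 1/18

Choose coordinates E = (0, 0), M = (1, 0), N = (0, 1).
1. Q is the centroid of triangle NME ⇒ Q = (1/3, 1/3)
2. K is where the line through M parallel to NQ meets line NE ⇒ K = (0, 2)
3. W lies on line QN with QW:WN = 5:1 ⇒ W = (1/18, 8/9)
4. P is the intersection of line MW and line KE ⇒ P = (0, 16/17)
through W parallel to NM: direction (1, -1); meets PN at J = (0, 17/18)
J = P + t·(N−P) with t = 1/18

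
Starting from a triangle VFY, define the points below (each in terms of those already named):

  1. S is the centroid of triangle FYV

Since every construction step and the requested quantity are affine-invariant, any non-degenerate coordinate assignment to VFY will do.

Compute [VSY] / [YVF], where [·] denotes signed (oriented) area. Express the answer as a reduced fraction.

Set V = (0, 0), F = (1, 0), Y = (0, 1); any affine frame gives the same invariant.
1. S is the centroid of triangle FYV ⇒ S = (1/3, 1/3)
2·[VSY] = 1/3, 2·[YVF] = 1
[VSY]:[YVF] = 1/3:1 = 1/3

[VSY]:[YVF] = 1/3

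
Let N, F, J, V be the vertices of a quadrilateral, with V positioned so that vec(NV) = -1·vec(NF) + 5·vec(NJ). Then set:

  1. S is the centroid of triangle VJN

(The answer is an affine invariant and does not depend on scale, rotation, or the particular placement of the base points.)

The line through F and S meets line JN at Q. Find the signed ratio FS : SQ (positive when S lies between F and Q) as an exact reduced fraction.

FS:SQ = -4

Choose coordinates N = (0, 0), F = (1, 0), J = (0, 1), V = (-1, 5).
1. S is the centroid of triangle VJN ⇒ S = (-1/3, 2)
line FS meets JN at Q = (0, 3/2)
S = F + t·(Q−F) with t = 4/3, so FS:SQ = 4/3:-1/3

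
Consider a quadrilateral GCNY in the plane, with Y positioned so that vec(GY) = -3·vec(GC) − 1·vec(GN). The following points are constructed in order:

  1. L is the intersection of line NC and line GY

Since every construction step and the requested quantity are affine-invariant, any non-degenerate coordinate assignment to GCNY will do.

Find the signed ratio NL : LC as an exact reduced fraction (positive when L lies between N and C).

Choose coordinates G = (0, 0), C = (1, 0), N = (0, 1), Y = (-3, -1).
1. L is the intersection of line NC and line GY ⇒ L = (3/4, 1/4)
L = N + t·(C−N) with t = 3/4, so NL:LC = t:(1−t) = 3/4:1/4

NL:LC = 3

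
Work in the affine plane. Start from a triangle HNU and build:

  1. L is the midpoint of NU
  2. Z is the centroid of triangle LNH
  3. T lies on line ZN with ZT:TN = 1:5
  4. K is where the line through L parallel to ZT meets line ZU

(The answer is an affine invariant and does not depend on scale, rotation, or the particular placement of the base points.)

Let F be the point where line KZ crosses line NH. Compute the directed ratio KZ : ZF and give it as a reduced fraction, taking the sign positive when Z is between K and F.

Work in coordinates with H = (0, 0), N = (1, 0), U = (0, 1).
1. L is the midpoint of NU ⇒ L = (1/2, 1/2)
2. Z is the centroid of triangle LNH ⇒ Z = (1/2, 1/6)
3. T lies on line ZN with ZT:TN = 1:5 ⇒ T = (7/12, 5/36)
4. K is where the line through L parallel to ZT meets line ZU ⇒ K = (1/4, 7/12)
line KZ meets NH at F = (3/5, 0)
Z = K + t·(F−K) with t = 5/7, so KZ:ZF = 5/7:2/7

KZ:ZF = 5/2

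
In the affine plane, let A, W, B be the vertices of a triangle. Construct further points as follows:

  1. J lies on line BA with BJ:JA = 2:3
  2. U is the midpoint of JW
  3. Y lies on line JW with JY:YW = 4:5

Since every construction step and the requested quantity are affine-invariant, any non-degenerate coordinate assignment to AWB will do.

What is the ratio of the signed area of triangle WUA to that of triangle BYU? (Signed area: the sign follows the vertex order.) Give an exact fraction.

[WUA]:[BYU] = 27/2

Set A = (0, 0), W = (1, 0), B = (0, 1); any affine frame gives the same invariant.
1. J lies on line BA with BJ:JA = 2:3 ⇒ J = (0, 3/5)
2. U is the midpoint of JW ⇒ U = (1/2, 3/10)
3. Y lies on line JW with JY:YW = 4:5 ⇒ Y = (4/9, 1/3)
2·[WUA] = 3/10, 2·[BYU] = 1/45
[WUA]:[BYU] = 3/10:1/45 = 27/2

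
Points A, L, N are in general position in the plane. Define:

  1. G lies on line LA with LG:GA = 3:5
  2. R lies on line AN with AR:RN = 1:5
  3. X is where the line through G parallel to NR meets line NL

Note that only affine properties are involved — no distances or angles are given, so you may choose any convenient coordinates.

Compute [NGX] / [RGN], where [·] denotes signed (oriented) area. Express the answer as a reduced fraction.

[NGX]:[RGN] = 9/20

Choose coordinates A = (0, 0), L = (1, 0), N = (0, 1).
1. G lies on line LA with LG:GA = 3:5 ⇒ G = (5/8, 0)
2. R lies on line AN with AR:RN = 1:5 ⇒ R = (0, 1/6)
3. X is where the line through G parallel to NR meets line NL ⇒ X = (5/8, 3/8)
2·[NGX] = 15/64, 2·[RGN] = 25/48
[NGX]:[RGN] = 15/64:25/48 = 9/20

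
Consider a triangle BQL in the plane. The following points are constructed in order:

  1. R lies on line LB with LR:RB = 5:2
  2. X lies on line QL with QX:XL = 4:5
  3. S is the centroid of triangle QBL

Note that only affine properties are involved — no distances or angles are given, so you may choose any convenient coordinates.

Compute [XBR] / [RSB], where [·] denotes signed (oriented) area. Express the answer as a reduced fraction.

Assign B = (0, 0), Q = (1, 0), L = (0, 1) — the answer is frame-independent, so this choice is without loss of generality.
1. R lies on line LB with LR:RB = 5:2 ⇒ R = (0, 2/7)
2. X lies on line QL with QX:XL = 4:5 ⇒ X = (5/9, 4/9)
3. S is the centroid of triangle QBL ⇒ S = (1/3, 1/3)
2·[XBR] = -10/63, 2·[RSB] = -2/21
[XBR]:[RSB] = -10/63:-2/21 = 5/3

[XBR]:[RSB] = 5/3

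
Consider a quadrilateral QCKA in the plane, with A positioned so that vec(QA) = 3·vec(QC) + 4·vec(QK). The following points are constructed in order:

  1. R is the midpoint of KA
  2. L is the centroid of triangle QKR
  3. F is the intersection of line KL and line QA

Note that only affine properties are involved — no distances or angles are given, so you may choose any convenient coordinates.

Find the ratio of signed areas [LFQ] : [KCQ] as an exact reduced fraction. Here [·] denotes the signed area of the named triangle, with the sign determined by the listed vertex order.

Work in coordinates with Q = (0, 0), C = (1, 0), K = (0, 1), A = (3, 4).
1. R is the midpoint of KA ⇒ R = (3/2, 5/2)
2. L is the centroid of triangle QKR ⇒ L = (1/2, 7/6)
3. F is the intersection of line KL and line QA ⇒ F = (1, 4/3)
2·[LFQ] = -1/2, 2·[KCQ] = -1
[LFQ]:[KCQ] = -1/2:-1 = 1/2

[LFQ]:[KCQ] = 1/2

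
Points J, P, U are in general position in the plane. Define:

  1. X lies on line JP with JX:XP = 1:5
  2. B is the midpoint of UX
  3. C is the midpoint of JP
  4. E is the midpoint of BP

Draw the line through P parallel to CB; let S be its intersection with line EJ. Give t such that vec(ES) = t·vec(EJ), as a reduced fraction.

t = -1/3

Work in coordinates with J = (0, 0), P = (1, 0), U = (0, 1).
1. X lies on line JP with JX:XP = 1:5 ⇒ X = (1/6, 0)
2. B is the midpoint of UX ⇒ B = (1/12, 1/2)
3. C is the midpoint of JP ⇒ C = (1/2, 0)
4. E is the midpoint of BP ⇒ E = (13/24, 1/4)
through P parallel to CB: direction (-5/12, 1/2); meets EJ at S = (13/18, 1/3)
S = E + t·(J−E) with t = -1/3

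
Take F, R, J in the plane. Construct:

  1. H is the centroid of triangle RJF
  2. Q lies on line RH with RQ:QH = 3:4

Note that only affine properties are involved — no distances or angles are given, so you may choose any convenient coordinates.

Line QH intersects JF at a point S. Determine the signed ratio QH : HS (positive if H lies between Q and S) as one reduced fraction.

QH:HS = 8/7

Choose coordinates F = (0, 0), R = (1, 0), J = (0, 1).
1. H is the centroid of triangle RJF ⇒ H = (1/3, 1/3)
2. Q lies on line RH with RQ:QH = 3:4 ⇒ Q = (5/7, 1/7)
line QH meets JF at S = (0, 1/2)
H = Q + t·(S−Q) with t = 8/15, so QH:HS = 8/15:7/15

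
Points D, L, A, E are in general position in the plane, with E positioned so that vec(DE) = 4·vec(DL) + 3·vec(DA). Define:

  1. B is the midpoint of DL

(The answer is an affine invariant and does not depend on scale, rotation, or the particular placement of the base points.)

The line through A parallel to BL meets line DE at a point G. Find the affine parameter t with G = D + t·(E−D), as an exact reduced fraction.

Set D = (0, 0), L = (1, 0), A = (0, 1), E = (4, 3); any affine frame gives the same invariant.
1. B is the midpoint of DL ⇒ B = (1/2, 0)
through A parallel to BL: direction (1/2, 0); meets DE at G = (4/3, 1)
G = D + t·(E−D) with t = 1/3

t = 1/3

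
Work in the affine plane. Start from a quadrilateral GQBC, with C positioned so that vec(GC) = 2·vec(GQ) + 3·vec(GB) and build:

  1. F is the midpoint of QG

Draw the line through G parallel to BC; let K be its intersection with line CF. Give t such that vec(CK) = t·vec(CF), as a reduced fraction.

t = 2/3

Assign G = (0, 0), Q = (1, 0), B = (0, 1), C = (2, 3) — the answer is frame-independent, so this choice is without loss of generality.
1. F is the midpoint of QG ⇒ F = (1/2, 0)
through G parallel to BC: direction (2, 2); meets CF at K = (1, 1)
K = C + t·(F−C) with t = 2/3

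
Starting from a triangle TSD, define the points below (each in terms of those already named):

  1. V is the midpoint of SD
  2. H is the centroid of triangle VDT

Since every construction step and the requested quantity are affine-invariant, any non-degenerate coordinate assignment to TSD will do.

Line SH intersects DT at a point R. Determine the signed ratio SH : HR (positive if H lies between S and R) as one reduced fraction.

Set T = (0, 0), S = (1, 0), D = (0, 1); any affine frame gives the same invariant.
1. V is the midpoint of SD ⇒ V = (1/2, 1/2)
2. H is the centroid of triangle VDT ⇒ H = (1/6, 1/2)
line SH meets DT at R = (0, 3/5)
H = S + t·(R−S) with t = 5/6, so SH:HR = 5/6:1/6

SH:HR = 5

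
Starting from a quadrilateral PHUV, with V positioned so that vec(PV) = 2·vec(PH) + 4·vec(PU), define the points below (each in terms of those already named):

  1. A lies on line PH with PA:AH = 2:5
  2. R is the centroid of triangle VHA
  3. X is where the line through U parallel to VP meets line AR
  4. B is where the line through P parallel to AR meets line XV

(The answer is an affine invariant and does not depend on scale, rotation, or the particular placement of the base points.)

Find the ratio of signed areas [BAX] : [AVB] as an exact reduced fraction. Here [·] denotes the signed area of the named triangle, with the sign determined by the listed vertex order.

[BAX]:[AVB] = -2/3

Choose coordinates P = (0, 0), H = (1, 0), U = (0, 1), V = (2, 4).
1. A lies on line PH with PA:AH = 2:5 ⇒ A = (2/7, 0)
2. R is the centroid of triangle VHA ⇒ R = (23/21, 4/3)
3. X is where the line through U parallel to VP meets line AR ⇒ X = (-25/6, -22/3)
4. B is where the line through P parallel to AR meets line XV ⇒ B = (-17/10, -14/5)
2·[BAX] = -44/21, 2·[AVB] = 22/7
[BAX]:[AVB] = -44/21:22/7 = -2/3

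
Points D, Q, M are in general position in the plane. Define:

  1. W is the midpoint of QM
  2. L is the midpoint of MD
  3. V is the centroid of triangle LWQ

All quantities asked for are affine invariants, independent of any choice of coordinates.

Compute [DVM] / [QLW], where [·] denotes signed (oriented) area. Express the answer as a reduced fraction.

[DVM]:[QLW] = -2

Choose coordinates D = (0, 0), Q = (1, 0), M = (0, 1).
1. W is the midpoint of QM ⇒ W = (1/2, 1/2)
2. L is the midpoint of MD ⇒ L = (0, 1/2)
3. V is the centroid of triangle LWQ ⇒ V = (1/2, 1/3)
2·[DVM] = 1/2, 2·[QLW] = -1/4
[DVM]:[QLW] = 1/2:-1/4 = -2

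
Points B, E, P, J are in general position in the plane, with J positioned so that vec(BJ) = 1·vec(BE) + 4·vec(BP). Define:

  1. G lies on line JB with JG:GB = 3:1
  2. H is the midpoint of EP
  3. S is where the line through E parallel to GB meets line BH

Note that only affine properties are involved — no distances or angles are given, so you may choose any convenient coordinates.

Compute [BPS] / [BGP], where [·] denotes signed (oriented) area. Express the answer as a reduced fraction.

[BPS]:[BGP] = -16/3

Set B = (0, 0), E = (1, 0), P = (0, 1), J = (1, 4); any affine frame gives the same invariant.
1. G lies on line JB with JG:GB = 3:1 ⇒ G = (1/4, 1)
2. H is the midpoint of EP ⇒ H = (1/2, 1/2)
3. S is where the line through E parallel to GB meets line BH ⇒ S = (4/3, 4/3)
2·[BPS] = -4/3, 2·[BGP] = 1/4
[BPS]:[BGP] = -4/3:1/4 = -16/3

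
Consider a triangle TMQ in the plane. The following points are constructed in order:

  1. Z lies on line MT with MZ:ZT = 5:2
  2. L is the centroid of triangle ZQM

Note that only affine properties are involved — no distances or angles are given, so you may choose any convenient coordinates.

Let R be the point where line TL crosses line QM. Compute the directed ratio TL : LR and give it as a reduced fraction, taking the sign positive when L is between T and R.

TL:LR = 16/5

Work in coordinates with T = (0, 0), M = (1, 0), Q = (0, 1).
1. Z lies on line MT with MZ:ZT = 5:2 ⇒ Z = (2/7, 0)
2. L is the centroid of triangle ZQM ⇒ L = (3/7, 1/3)
line TL meets QM at R = (9/16, 7/16)
L = T + t·(R−T) with t = 16/21, so TL:LR = 16/21:5/21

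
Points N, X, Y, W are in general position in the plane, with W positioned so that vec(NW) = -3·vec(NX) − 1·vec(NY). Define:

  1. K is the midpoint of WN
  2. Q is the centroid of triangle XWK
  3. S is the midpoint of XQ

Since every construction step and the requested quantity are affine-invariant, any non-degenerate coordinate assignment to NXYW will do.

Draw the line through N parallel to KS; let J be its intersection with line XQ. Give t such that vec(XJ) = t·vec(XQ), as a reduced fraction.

Assign N = (0, 0), X = (1, 0), Y = (0, 1), W = (-3, -1) — the answer is frame-independent, so this choice is without loss of generality.
1. K is the midpoint of WN ⇒ K = (-3/2, -1/2)
2. Q is the centroid of triangle XWK ⇒ Q = (-7/6, -1/2)
3. S is the midpoint of XQ ⇒ S = (-1/12, -1/4)
through N parallel to KS: direction (17/12, 1/4); meets XQ at J = (17/4, 3/4)
J = X + t·(Q−X) with t = -3/2

t = -3/2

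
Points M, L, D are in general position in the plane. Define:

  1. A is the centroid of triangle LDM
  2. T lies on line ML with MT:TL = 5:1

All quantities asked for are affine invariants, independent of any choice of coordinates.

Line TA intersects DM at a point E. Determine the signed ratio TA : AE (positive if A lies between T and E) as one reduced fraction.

Set M = (0, 0), L = (1, 0), D = (0, 1); any affine frame gives the same invariant.
1. A is the centroid of triangle LDM ⇒ A = (1/3, 1/3)
2. T lies on line ML with MT:TL = 5:1 ⇒ T = (5/6, 0)
line TA meets DM at E = (0, 5/9)
A = T + t·(E−T) with t = 3/5, so TA:AE = 3/5:2/5

TA:AE = 3/2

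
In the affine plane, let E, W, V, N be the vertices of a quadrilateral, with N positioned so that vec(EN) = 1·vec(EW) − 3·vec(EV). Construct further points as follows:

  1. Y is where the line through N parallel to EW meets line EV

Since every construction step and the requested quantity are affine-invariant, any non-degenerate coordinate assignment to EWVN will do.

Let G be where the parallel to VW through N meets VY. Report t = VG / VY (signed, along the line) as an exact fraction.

Set E = (0, 0), W = (1, 0), V = (0, 1), N = (1, -3); any affine frame gives the same invariant.
1. Y is where the line through N parallel to EW meets line EV ⇒ Y = (0, -3)
through N parallel to VW: direction (1, -1); meets VY at G = (0, -2)
G = V + t·(Y−V) with t = 3/4

t = 3/4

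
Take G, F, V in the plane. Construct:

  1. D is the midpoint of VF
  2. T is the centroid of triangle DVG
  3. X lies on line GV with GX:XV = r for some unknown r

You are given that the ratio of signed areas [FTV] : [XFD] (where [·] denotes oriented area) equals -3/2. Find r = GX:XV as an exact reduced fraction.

Assign G = (0, 0), F = (1, 0), V = (0, 1) — the answer is frame-independent, so this choice is without loss of generality.
1. D is the midpoint of VF ⇒ D = (1/2, 1/2)
2. T is the centroid of triangle DVG ⇒ T = (1/6, 1/2)
3. With GX:XV = r, write λ = r/(r+1) so X = G + λ·(V−G); X is affine-linear in λ
Every point depending on X is an affine combination of X and λ-independent points, so each such coordinate is linear in λ; the λ² term in each signed area is a multiple of (V−G)×(V−G) = 0, so 2·[FTV] and 2·[XFD] are each linear in λ. Evaluating at λ=0 and λ=1:
  2·[FTV] = -1/3,   2·[XFD] = -1/2·λ + 1/2
So [FTV]:[XFD] = (-1/3) / (-1/2·λ + 1/2). Setting this equal to -3/2:
  -1/3 = -3/2·(-1/2·λ + 1/2)  ⇒  λ = 5/9
Then r = λ/(1−λ) = (5/9)/(4/9) = 5/4. Check: with r = 5/4, X = (0, 5/9) and [FTV]:[XFD] = -3/2 as required.

r = 5/4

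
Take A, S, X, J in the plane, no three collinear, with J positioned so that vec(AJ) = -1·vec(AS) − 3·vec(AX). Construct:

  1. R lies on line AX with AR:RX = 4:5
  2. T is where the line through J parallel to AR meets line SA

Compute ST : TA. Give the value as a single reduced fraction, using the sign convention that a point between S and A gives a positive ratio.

Choose coordinates A = (0, 0), S = (1, 0), X = (0, 1), J = (-1, -3).
1. R lies on line AX with AR:RX = 4:5 ⇒ R = (0, 4/9)
2. T is where the line through J parallel to AR meets line SA ⇒ T = (-1, 0)
T = S + t·(A−S) with t = 2, so ST:TA = t:(1−t) = 2:-1

ST:TA = -2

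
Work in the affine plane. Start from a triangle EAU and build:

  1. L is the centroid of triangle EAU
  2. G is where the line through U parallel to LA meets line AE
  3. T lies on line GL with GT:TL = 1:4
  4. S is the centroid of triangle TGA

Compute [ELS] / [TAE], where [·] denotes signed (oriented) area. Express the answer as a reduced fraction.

[ELS]:[TAE] = 23/3

Assign E = (0, 0), A = (1, 0), U = (0, 1) — the answer is frame-independent, so this choice is without loss of generality.
1. L is the centroid of triangle EAU ⇒ L = (1/3, 1/3)
2. G is where the line through U parallel to LA meets line AE ⇒ G = (2, 0)
3. T lies on line GL with GT:TL = 1:4 ⇒ T = (5/3, 1/15)
4. S is the centroid of triangle TGA ⇒ S = (14/9, 1/45)
2·[ELS] = -23/45, 2·[TAE] = -1/15
[ELS]:[TAE] = -23/45:-1/15 = 23/3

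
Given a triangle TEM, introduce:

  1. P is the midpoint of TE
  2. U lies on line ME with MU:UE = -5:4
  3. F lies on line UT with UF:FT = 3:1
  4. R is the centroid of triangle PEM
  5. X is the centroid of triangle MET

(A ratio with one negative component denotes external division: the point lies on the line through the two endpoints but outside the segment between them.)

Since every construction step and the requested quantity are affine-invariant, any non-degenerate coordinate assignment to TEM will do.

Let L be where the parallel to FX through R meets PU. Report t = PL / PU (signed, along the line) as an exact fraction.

t = 11/84

Work in coordinates with T = (0, 0), E = (1, 0), M = (0, 1).
1. P is the midpoint of TE ⇒ P = (1/2, 0)
2. U lies on line ME with MU:UE = -5:4 ⇒ U = (5, -4)
3. F lies on line UT with UF:FT = 3:1 ⇒ F = (5/4, -1)
4. R is the centroid of triangle PEM ⇒ R = (1/2, 1/3)
5. X is the centroid of triangle MET ⇒ X = (1/3, 1/3)
through R parallel to FX: direction (-11/12, 4/3); meets PU at L = (61/56, -11/21)
L = P + t·(U−P) with t = 11/84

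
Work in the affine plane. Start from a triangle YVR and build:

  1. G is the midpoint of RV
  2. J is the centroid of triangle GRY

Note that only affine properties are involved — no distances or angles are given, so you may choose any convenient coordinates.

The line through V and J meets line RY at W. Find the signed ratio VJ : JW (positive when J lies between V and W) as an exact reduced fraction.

VJ:JW = 5

Choose coordinates Y = (0, 0), V = (1, 0), R = (0, 1).
1. G is the midpoint of RV ⇒ G = (1/2, 1/2)
2. J is the centroid of triangle GRY ⇒ J = (1/6, 1/2)
line VJ meets RY at W = (0, 3/5)
J = V + t·(W−V) with t = 5/6, so VJ:JW = 5/6:1/6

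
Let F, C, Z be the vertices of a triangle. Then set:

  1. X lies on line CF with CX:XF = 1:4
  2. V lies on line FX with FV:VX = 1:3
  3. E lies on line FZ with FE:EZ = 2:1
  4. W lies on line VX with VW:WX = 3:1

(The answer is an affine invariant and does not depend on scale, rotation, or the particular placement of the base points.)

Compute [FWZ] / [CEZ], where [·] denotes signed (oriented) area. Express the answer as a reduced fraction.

[FWZ]:[CEZ] = -39/20

Work in coordinates with F = (0, 0), C = (1, 0), Z = (0, 1).
1. X lies on line CF with CX:XF = 1:4 ⇒ X = (4/5, 0)
2. V lies on line FX with FV:VX = 1:3 ⇒ V = (1/5, 0)
3. E lies on line FZ with FE:EZ = 2:1 ⇒ E = (0, 2/3)
4. W lies on line VX with VW:WX = 3:1 ⇒ W = (13/20, 0)
2·[FWZ] = 13/20, 2·[CEZ] = -1/3
[FWZ]:[CEZ] = 13/20:-1/3 = -39/20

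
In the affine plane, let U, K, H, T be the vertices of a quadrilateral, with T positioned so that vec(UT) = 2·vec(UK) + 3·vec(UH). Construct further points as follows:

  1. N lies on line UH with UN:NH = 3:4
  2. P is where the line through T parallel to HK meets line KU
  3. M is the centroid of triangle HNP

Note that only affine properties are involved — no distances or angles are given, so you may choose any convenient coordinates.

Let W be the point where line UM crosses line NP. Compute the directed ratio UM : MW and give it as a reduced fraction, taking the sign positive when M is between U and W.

UM:MW = -13/4

Set U = (0, 0), K = (1, 0), H = (0, 1), T = (2, 3); any affine frame gives the same invariant.
1. N lies on line UH with UN:NH = 3:4 ⇒ N = (0, 3/7)
2. P is where the line through T parallel to HK meets line KU ⇒ P = (5, 0)
3. M is the centroid of triangle HNP ⇒ M = (5/3, 10/21)
line UM meets NP at W = (15/13, 30/91)
M = U + t·(W−U) with t = 13/9, so UM:MW = 13/9:-4/9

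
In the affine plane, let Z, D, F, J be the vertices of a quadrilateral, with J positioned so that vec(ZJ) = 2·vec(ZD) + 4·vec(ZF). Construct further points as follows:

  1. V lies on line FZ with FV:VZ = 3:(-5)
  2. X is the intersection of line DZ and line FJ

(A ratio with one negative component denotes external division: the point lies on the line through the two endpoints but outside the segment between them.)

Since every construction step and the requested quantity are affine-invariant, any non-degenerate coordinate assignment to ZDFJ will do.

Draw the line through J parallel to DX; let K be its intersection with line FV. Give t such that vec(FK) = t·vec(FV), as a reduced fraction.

t = 2

Assign Z = (0, 0), D = (1, 0), F = (0, 1), J = (2, 4) — the answer is frame-independent, so this choice is without loss of generality.
1. V lies on line FZ with FV:VZ = 3:(-5) ⇒ V = (0, 5/2)
2. X is the intersection of line DZ and line FJ ⇒ X = (-2/3, 0)
through J parallel to DX: direction (-5/3, 0); meets FV at K = (0, 4)
K = F + t·(V−F) with t = 2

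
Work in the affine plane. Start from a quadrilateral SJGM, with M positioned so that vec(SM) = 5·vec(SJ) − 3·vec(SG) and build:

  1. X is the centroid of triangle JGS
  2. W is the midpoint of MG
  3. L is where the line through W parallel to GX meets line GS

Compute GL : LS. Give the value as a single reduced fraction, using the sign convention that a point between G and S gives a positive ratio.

GL:LS = -3/4

Set S = (0, 0), J = (1, 0), G = (0, 1), M = (5, -3); any affine frame gives the same invariant.
1. X is the centroid of triangle JGS ⇒ X = (1/3, 1/3)
2. W is the midpoint of MG ⇒ W = (5/2, -1)
3. L is where the line through W parallel to GX meets line GS ⇒ L = (0, 4)
L = G + t·(S−G) with t = -3, so GL:LS = t:(1−t) = -3:4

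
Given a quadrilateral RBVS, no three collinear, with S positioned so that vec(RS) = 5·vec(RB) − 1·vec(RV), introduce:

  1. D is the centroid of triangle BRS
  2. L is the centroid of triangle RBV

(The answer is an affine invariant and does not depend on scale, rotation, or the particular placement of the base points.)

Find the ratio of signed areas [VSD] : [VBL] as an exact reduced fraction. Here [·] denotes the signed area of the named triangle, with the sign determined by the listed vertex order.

[VSD]:[VBL] = 8

Assign R = (0, 0), B = (1, 0), V = (0, 1), S = (5, -1) — the answer is frame-independent, so this choice is without loss of generality.
1. D is the centroid of triangle BRS ⇒ D = (2, -1/3)
2. L is the centroid of triangle RBV ⇒ L = (1/3, 1/3)
2·[VSD] = -8/3, 2·[VBL] = -1/3
[VSD]:[VBL] = -8/3:-1/3 = 8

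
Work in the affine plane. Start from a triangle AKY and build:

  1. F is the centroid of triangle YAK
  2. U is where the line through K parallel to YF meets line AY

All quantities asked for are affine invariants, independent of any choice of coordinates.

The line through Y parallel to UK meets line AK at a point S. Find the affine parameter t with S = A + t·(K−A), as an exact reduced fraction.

Work in coordinates with A = (0, 0), K = (1, 0), Y = (0, 1).
1. F is the centroid of triangle YAK ⇒ F = (1/3, 1/3)
2. U is where the line through K parallel to YF meets line AY ⇒ U = (0, 2)
through Y parallel to UK: direction (1, -2); meets AK at S = (1/2, 0)
S = A + t·(K−A) with t = 1/2

t = 1/2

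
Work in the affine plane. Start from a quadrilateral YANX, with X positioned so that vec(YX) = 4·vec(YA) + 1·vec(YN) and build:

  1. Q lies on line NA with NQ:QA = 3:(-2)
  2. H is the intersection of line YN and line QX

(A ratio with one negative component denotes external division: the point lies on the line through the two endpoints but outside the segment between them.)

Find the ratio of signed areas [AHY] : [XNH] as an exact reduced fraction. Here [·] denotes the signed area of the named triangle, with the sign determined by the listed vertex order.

Set Y = (0, 0), A = (1, 0), N = (0, 1), X = (4, 1); any affine frame gives the same invariant.
1. Q lies on line NA with NQ:QA = 3:(-2) ⇒ Q = (3, -2)
2. H is the intersection of line YN and line QX ⇒ H = (0, -11)
2·[AHY] = -11, 2·[XNH] = 48
[AHY]:[XNH] = -11:48 = -11/48

[AHY]:[XNH] = -11/48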